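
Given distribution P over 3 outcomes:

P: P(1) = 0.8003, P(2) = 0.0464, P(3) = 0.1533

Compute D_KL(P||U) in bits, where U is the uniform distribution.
0.7075 bits

U(i) = 1/3 for all i

D_KL(P||U) = Σ P(x) log₂(P(x) / (1/3))
           = Σ P(x) log₂(P(x)) + log₂(3)
           = log₂(3) - H(P)

H(P) = -Σ P(x) log₂(P(x)):
  -P(1)·log₂(P(1)) = -(0.8003)·log₂(0.8003) = 0.25721
  -P(2)·log₂(P(2)) = -(0.0464)·log₂(0.0464) = 0.20554
  -P(3)·log₂(P(3)) = -(0.1533)·log₂(0.1533) = 0.41476
H(P) = 0.25721 + 0.20554 + 0.41476 = 0.87751 bits

log₂(3) = 1.58496 bits

D_KL(P||U) = 1.58496 - 0.87751 = 0.70745 ≈ 0.7075 bits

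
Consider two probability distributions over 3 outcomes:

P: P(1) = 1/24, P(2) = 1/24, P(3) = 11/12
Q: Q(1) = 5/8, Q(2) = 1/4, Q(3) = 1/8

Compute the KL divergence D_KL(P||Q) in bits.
2.3644 bits

D_KL(P||Q) = Σ P(x) log₂(P(x)/Q(x))

Computing term by term:
  P(1)·log₂(P(1)/Q(1)) = (1/24)·log₂((1/24)/(5/8)) = -0.16279
  P(2)·log₂(P(2)/Q(2)) = (1/24)·log₂((1/24)/(1/4)) = -0.10771
  P(3)·log₂(P(3)/Q(3)) = (11/12)·log₂((11/12)/(1/8)) = 2.63493

D_KL(P||Q) = -0.16279 - 0.10771 + 2.63493 = 2.36443 ≈ 2.3644 bits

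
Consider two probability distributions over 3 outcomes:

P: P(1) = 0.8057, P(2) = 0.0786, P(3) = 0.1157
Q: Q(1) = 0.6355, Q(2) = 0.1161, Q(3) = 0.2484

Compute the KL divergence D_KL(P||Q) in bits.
0.1041 bits

D_KL(P||Q) = Σ P(x) log₂(P(x)/Q(x))

Computing term by term:
  P(1)·log₂(P(1)/Q(1)) = 0.8057·log₂(0.8057/0.6355) = 0.27583
  P(2)·log₂(P(2)/Q(2)) = 0.0786·log₂(0.0786/0.1161) = -0.04423
  P(3)·log₂(P(3)/Q(3)) = 0.1157·log₂(0.1157/0.2484) = -0.12753

D_KL(P||Q) = 0.27583 - 0.04423 - 0.12753 = 0.10407 ≈ 0.1041 bits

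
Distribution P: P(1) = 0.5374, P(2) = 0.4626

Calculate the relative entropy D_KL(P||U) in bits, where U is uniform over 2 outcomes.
0.0040 bits

U(i) = 1/2 for all i

D_KL(P||U) = Σ P(x) log₂(P(x) / (1/2))
           = Σ P(x) log₂(P(x)) + log₂(2)
           = log₂(2) - H(P)

H(P) = -Σ P(x) log₂(P(x)):
  -P(1)·log₂(P(1)) = -(0.5374)·log₂(0.5374) = 0.48147
  -P(2)·log₂(P(2)) = -(0.4626)·log₂(0.4626) = 0.51449
H(P) = 0.48147 + 0.51449 = 0.99596 bits

log₂(2) = 1.00000 bits

D_KL(P||U) = 1.00000 - 0.99596 = 0.00404 ≈ 0.0040 bits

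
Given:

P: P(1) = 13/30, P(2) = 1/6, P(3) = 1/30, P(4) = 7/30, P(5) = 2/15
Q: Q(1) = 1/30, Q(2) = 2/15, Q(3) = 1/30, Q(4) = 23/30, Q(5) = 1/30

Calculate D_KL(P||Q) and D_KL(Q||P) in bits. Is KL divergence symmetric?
D_KL(P||Q) = 1.5234 bits, D_KL(Q||P) = 1.0828 bits. No, KL divergence is not symmetric.

D_KL(P||Q) = Σ P(x) log₂(P(x)/Q(x))

Computing term by term:
  P(1)·log₂(P(1)/Q(1)) = (13/30)·log₂((13/30)/(1/30)) = 1.60352
  P(2)·log₂(P(2)/Q(2)) = (1/6)·log₂((1/6)/(2/15)) = 0.05365
  P(3)·log₂(P(3)/Q(3)) = (1/30)·log₂((1/30)/(1/30)) = 0.00000
  P(4)·log₂(P(4)/Q(4)) = (7/30)·log₂((7/30)/(23/30)) = -0.40045
  P(5)·log₂(P(5)/Q(5)) = (2/15)·log₂((2/15)/(1/30)) = 0.26667

D_KL(P||Q) = 1.60352 + 0.05365 + 0.00000 - 0.40045 + 0.26667 = 1.52339 ≈ 1.5234 bits

D_KL(Q||P) = Σ Q(x) log₂(Q(x)/P(x))

Computing term by term:
  Q(1)·log₂(Q(1)/P(1)) = (1/30)·log₂((1/30)/(13/30)) = -0.12335
  Q(2)·log₂(Q(2)/P(2)) = (2/15)·log₂((2/15)/(1/6)) = -0.04292
  Q(3)·log₂(Q(3)/P(3)) = (1/30)·log₂((1/30)/(1/30)) = 0.00000
  Q(4)·log₂(Q(4)/P(4)) = (23/30)·log₂((23/30)/(7/30)) = 1.31576
  Q(5)·log₂(Q(5)/P(5)) = (1/30)·log₂((1/30)/(2/15)) = -0.06667

D_KL(Q||P) = -0.12335 - 0.04292 + 0.00000 + 1.31576 - 0.06667 = 1.08282 ≈ 1.0828 bits

These are NOT equal (difference: 0.4406 bits). KL divergence is asymmetric: D_KL(P||Q) ≠ D_KL(Q||P) in general.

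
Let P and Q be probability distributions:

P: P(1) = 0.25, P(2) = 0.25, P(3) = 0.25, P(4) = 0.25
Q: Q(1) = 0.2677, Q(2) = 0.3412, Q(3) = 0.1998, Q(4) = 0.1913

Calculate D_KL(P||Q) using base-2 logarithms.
0.0405 bits

D_KL(P||Q) = Σ P(x) log₂(P(x)/Q(x))

Computing term by term:
  P(1)·log₂(P(1)/Q(1)) = 0.25·log₂(0.25/0.2677) = -0.02467
  P(2)·log₂(P(2)/Q(2)) = 0.25·log₂(0.25/0.3412) = -0.11217
  P(3)·log₂(P(3)/Q(3)) = 0.25·log₂(0.25/0.1998) = 0.08084
  P(4)·log₂(P(4)/Q(4)) = 0.25·log₂(0.25/0.1913) = 0.09652

D_KL(P||Q) = -0.02467 - 0.11217 + 0.08084 + 0.09652 = 0.04052 ≈ 0.0405 bits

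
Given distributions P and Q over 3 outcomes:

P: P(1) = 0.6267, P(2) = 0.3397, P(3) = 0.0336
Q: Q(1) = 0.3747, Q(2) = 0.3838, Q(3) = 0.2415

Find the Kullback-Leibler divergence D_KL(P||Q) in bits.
0.3096 bits

D_KL(P||Q) = Σ P(x) log₂(P(x)/Q(x))

Computing term by term:
  P(1)·log₂(P(1)/Q(1)) = 0.6267·log₂(0.6267/0.3747) = 0.46504
  P(2)·log₂(P(2)/Q(2)) = 0.3397·log₂(0.3397/0.3838) = -0.05982
  P(3)·log₂(P(3)/Q(3)) = 0.0336·log₂(0.0336/0.2415) = -0.09561

D_KL(P||Q) = 0.46504 - 0.05982 - 0.09561 = 0.30961 ≈ 0.3096 bits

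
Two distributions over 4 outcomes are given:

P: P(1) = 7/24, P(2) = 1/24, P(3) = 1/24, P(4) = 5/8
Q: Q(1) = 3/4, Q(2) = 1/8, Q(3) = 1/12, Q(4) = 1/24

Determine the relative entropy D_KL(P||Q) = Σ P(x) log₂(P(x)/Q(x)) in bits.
1.9367 bits

D_KL(P||Q) = Σ P(x) log₂(P(x)/Q(x))

Computing term by term:
  P(1)·log₂(P(1)/Q(1)) = (7/24)·log₂((7/24)/(3/4)) = -0.39742
  P(2)·log₂(P(2)/Q(2)) = (1/24)·log₂((1/24)/(1/8)) = -0.06604
  P(3)·log₂(P(3)/Q(3)) = (1/24)·log₂((1/24)/(1/12)) = -0.04167
  P(4)·log₂(P(4)/Q(4)) = (5/8)·log₂((5/8)/(1/24)) = 2.44181

D_KL(P||Q) = -0.39742 - 0.06604 - 0.04167 + 2.44181 = 1.93668 ≈ 1.9367 bits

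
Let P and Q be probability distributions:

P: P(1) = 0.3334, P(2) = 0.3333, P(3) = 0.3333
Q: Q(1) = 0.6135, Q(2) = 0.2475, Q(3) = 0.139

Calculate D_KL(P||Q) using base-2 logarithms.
0.2703 bits

D_KL(P||Q) = Σ P(x) log₂(P(x)/Q(x))

Computing term by term:
  P(1)·log₂(P(1)/Q(1)) = 0.3334·log₂(0.3334/0.6135) = -0.29333
  P(2)·log₂(P(2)/Q(2)) = 0.3333·log₂(0.3333/0.2475) = 0.14312
  P(3)·log₂(P(3)/Q(3)) = 0.3333·log₂(0.3333/0.139) = 0.42054

D_KL(P||Q) = -0.29333 + 0.14312 + 0.42054 = 0.27033 ≈ 0.2703 bits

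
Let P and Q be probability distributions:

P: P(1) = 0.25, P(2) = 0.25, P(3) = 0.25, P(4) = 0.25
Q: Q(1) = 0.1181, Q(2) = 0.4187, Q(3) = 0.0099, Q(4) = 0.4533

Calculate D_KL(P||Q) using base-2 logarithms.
1.0344 bits

D_KL(P||Q) = Σ P(x) log₂(P(x)/Q(x))

Computing term by term:
  P(1)·log₂(P(1)/Q(1)) = 0.25·log₂(0.25/0.1181) = 0.27048
  P(2)·log₂(P(2)/Q(2)) = 0.25·log₂(0.25/0.4187) = -0.18600
  P(3)·log₂(P(3)/Q(3)) = 0.25·log₂(0.25/0.0099) = 1.16459
  P(4)·log₂(P(4)/Q(4)) = 0.25·log₂(0.25/0.4533) = -0.21463

D_KL(P||Q) = 0.27048 - 0.18600 + 1.16459 - 0.21463 = 1.03444 ≈ 1.0344 bits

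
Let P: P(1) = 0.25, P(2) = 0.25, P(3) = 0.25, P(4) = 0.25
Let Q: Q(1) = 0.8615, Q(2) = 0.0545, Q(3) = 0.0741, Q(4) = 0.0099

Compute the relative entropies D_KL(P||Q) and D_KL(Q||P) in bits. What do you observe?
D_KL(P||Q) = 1.7064 bits, D_KL(Q||P) = 1.2418 bits. The two directions give different values (D_KL(P||Q) exceeds D_KL(Q||P) by 0.4646 bits): KL divergence is asymmetric.

D_KL(P||Q) = Σ P(x) log₂(P(x)/Q(x))

Computing term by term:
  P(1)·log₂(P(1)/Q(1)) = 0.25·log₂(0.25/0.8615) = -0.44623
  P(2)·log₂(P(2)/Q(2)) = 0.25·log₂(0.25/0.0545) = 0.54940
  P(3)·log₂(P(3)/Q(3)) = 0.25·log₂(0.25/0.0741) = 0.43860
  P(4)·log₂(P(4)/Q(4)) = 0.25·log₂(0.25/0.0099) = 1.16459

D_KL(P||Q) = -0.44623 + 0.54940 + 0.43860 + 1.16459 = 1.70636 ≈ 1.7064 bits

D_KL(Q||P) = Σ Q(x) log₂(Q(x)/P(x))

Computing term by term:
  Q(1)·log₂(Q(1)/P(1)) = 0.8615·log₂(0.8615/0.25) = 1.53771
  Q(2)·log₂(Q(2)/P(2)) = 0.0545·log₂(0.0545/0.25) = -0.11977
  Q(3)·log₂(Q(3)/P(3)) = 0.0741·log₂(0.0741/0.25) = -0.13000
  Q(4)·log₂(Q(4)/P(4)) = 0.0099·log₂(0.0099/0.25) = -0.04612

D_KL(Q||P) = 1.53771 - 0.11977 - 0.13000 - 0.04612 = 1.24182 ≈ 1.2418 bits

These are NOT equal (difference: 0.4646 bits). KL divergence is asymmetric: D_KL(P||Q) ≠ D_KL(Q||P) in general.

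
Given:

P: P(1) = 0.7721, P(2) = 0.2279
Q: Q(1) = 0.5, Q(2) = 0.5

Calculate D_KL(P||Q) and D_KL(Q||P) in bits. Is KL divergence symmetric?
D_KL(P||Q) = 0.2257 bits, D_KL(Q||P) = 0.2533 bits. No, KL divergence is not symmetric.

D_KL(P||Q) = Σ P(x) log₂(P(x)/Q(x))

Computing term by term:
  P(1)·log₂(P(1)/Q(1)) = 0.7721·log₂(0.7721/0.5) = 0.48400
  P(2)·log₂(P(2)/Q(2)) = 0.2279·log₂(0.2279/0.5) = -0.25833

D_KL(P||Q) = 0.48400 - 0.25833 = 0.22567 ≈ 0.2257 bits

D_KL(Q||P) = Σ Q(x) log₂(Q(x)/P(x))

Computing term by term:
  Q(1)·log₂(Q(1)/P(1)) = 0.5·log₂(0.5/0.7721) = -0.31343
  Q(2)·log₂(Q(2)/P(2)) = 0.5·log₂(0.5/0.2279) = 0.56676

D_KL(Q||P) = -0.31343 + 0.56676 = 0.25333 ≈ 0.2533 bits

These are NOT equal (difference: 0.0276 bits). KL divergence is asymmetric: D_KL(P||Q) ≠ D_KL(Q||P) in general.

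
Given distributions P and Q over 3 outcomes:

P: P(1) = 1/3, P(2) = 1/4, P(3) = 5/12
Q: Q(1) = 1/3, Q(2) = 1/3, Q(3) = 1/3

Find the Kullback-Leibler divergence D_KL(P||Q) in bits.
0.0304 bits

D_KL(P||Q) = Σ P(x) log₂(P(x)/Q(x))

Computing term by term:
  P(1)·log₂(P(1)/Q(1)) = (1/3)·log₂((1/3)/(1/3)) = 0.00000
  P(2)·log₂(P(2)/Q(2)) = (1/4)·log₂((1/4)/(1/3)) = -0.10376
  P(3)·log₂(P(3)/Q(3)) = (5/12)·log₂((5/12)/(1/3)) = 0.13414

D_KL(P||Q) = 0.00000 - 0.10376 + 0.13414 = 0.03038 ≈ 0.0304 bits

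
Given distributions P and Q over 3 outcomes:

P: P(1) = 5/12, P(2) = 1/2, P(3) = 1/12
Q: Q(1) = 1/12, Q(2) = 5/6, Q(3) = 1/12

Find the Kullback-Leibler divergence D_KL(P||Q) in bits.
0.5990 bits

D_KL(P||Q) = Σ P(x) log₂(P(x)/Q(x))

Computing term by term:
  P(1)·log₂(P(1)/Q(1)) = (5/12)·log₂((5/12)/(1/12)) = 0.96747
  P(2)·log₂(P(2)/Q(2)) = (1/2)·log₂((1/2)/(5/6)) = -0.36848
  P(3)·log₂(P(3)/Q(3)) = (1/12)·log₂((1/12)/(1/12)) = 0.00000

D_KL(P||Q) = 0.96747 - 0.36848 + 0.00000 = 0.59899 ≈ 0.5990 bits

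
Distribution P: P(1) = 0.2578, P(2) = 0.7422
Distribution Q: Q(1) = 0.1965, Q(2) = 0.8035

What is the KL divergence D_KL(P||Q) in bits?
0.0160 bits

D_KL(P||Q) = Σ P(x) log₂(P(x)/Q(x))

Computing term by term:
  P(1)·log₂(P(1)/Q(1)) = 0.2578·log₂(0.2578/0.1965) = 0.10099
  P(2)·log₂(P(2)/Q(2)) = 0.7422·log₂(0.7422/0.8035) = -0.08497

D_KL(P||Q) = 0.10099 - 0.08497 = 0.01602 ≈ 0.0160 bits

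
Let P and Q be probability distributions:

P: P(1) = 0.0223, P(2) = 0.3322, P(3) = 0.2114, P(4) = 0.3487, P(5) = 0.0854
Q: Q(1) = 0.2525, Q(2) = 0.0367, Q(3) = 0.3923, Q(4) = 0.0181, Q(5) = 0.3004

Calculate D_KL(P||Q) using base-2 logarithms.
2.1224 bits

D_KL(P||Q) = Σ P(x) log₂(P(x)/Q(x))

Computing term by term:
  P(1)·log₂(P(1)/Q(1)) = 0.0223·log₂(0.0223/0.2525) = -0.07808
  P(2)·log₂(P(2)/Q(2)) = 0.3322·log₂(0.3322/0.0367) = 1.05580
  P(3)·log₂(P(3)/Q(3)) = 0.2114·log₂(0.2114/0.3923) = -0.18856
  P(4)·log₂(P(4)/Q(4)) = 0.3487·log₂(0.3487/0.0181) = 1.48823
  P(5)·log₂(P(5)/Q(5)) = 0.0854·log₂(0.0854/0.3004) = -0.15496

D_KL(P||Q) = -0.07808 + 1.05580 - 0.18856 + 1.48823 - 0.15496 = 2.12243 ≈ 2.1224 bits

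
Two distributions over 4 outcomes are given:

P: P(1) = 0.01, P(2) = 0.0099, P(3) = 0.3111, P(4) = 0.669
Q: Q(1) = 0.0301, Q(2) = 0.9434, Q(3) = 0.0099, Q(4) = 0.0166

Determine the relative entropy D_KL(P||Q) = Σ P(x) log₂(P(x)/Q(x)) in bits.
5.0340 bits

D_KL(P||Q) = Σ P(x) log₂(P(x)/Q(x))

Computing term by term:
  P(1)·log₂(P(1)/Q(1)) = 0.01·log₂(0.01/0.0301) = -0.01590
  P(2)·log₂(P(2)/Q(2)) = 0.0099·log₂(0.0099/0.9434) = -0.06509
  P(3)·log₂(P(3)/Q(3)) = 0.3111·log₂(0.3111/0.0099) = 1.54735
  P(4)·log₂(P(4)/Q(4)) = 0.669·log₂(0.669/0.0166) = 3.56761

D_KL(P||Q) = -0.01590 - 0.06509 + 1.54735 + 3.56761 = 5.03397 ≈ 5.0340 bits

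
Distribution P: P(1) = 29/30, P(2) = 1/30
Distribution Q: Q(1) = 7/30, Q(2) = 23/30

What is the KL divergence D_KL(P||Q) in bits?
1.8315 bits

D_KL(P||Q) = Σ P(x) log₂(P(x)/Q(x))

Computing term by term:
  P(1)·log₂(P(1)/Q(1)) = (29/30)·log₂((29/30)/(7/30)) = 1.98227
  P(2)·log₂(P(2)/Q(2)) = (1/30)·log₂((1/30)/(23/30)) = -0.15079

D_KL(P||Q) = 1.98227 - 0.15079 = 1.83148 ≈ 1.8315 bits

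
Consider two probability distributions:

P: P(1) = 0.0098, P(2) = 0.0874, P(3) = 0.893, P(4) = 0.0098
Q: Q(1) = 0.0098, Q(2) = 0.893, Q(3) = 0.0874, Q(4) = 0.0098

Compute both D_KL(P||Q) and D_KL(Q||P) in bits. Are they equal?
D_KL(P||Q) = 2.7011 bits, D_KL(Q||P) = 2.7011 bits. Yes, in this case they are equal (although KL divergence is not symmetric in general).

D_KL(P||Q) = Σ P(x) log₂(P(x)/Q(x))

Computing term by term:
  P(1)·log₂(P(1)/Q(1)) = 0.0098·log₂(0.0098/0.0098) = 0.00000
  P(2)·log₂(P(2)/Q(2)) = 0.0874·log₂(0.0874/0.893) = -0.29305
  P(3)·log₂(P(3)/Q(3)) = 0.893·log₂(0.893/0.0874) = 2.99419
  P(4)·log₂(P(4)/Q(4)) = 0.0098·log₂(0.0098/0.0098) = 0.00000

D_KL(P||Q) = 0.00000 - 0.29305 + 2.99419 + 0.00000 = 2.70114 ≈ 2.7011 bits

D_KL(Q||P) = Σ Q(x) log₂(Q(x)/P(x))

Computing term by term:
  Q(1)·log₂(Q(1)/P(1)) = 0.0098·log₂(0.0098/0.0098) = 0.00000
  Q(2)·log₂(Q(2)/P(2)) = 0.893·log₂(0.893/0.0874) = 2.99419
  Q(3)·log₂(Q(3)/P(3)) = 0.0874·log₂(0.0874/0.893) = -0.29305
  Q(4)·log₂(Q(4)/P(4)) = 0.0098·log₂(0.0098/0.0098) = 0.00000

D_KL(Q||P) = 0.00000 + 2.99419 - 0.29305 + 0.00000 = 2.70114 ≈ 2.7011 bits

These ARE equal here. Q is P with outcomes relabeled (Q(1) = P(4), Q(2) = P(3), Q(3) = P(2), Q(4) = P(1)) by a relabeling that is its own inverse, so the two sums contain exactly the same terms in a different order. This is a special case — KL divergence is not symmetric in general: D_KL(P||Q) ≠ D_KL(Q||P) for most P, Q.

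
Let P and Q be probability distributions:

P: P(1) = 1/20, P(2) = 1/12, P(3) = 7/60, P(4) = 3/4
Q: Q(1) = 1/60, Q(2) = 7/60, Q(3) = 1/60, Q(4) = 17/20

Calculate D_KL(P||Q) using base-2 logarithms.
0.2309 bits

D_KL(P||Q) = Σ P(x) log₂(P(x)/Q(x))

Computing term by term:
  P(1)·log₂(P(1)/Q(1)) = (1/20)·log₂((1/20)/(1/60)) = 0.07925
  P(2)·log₂(P(2)/Q(2)) = (1/12)·log₂((1/12)/(7/60)) = -0.04045
  P(3)·log₂(P(3)/Q(3)) = (7/60)·log₂((7/60)/(1/60)) = 0.32752
  P(4)·log₂(P(4)/Q(4)) = (3/4)·log₂((3/4)/(17/20)) = -0.13543

D_KL(P||Q) = 0.07925 - 0.04045 + 0.32752 - 0.13543 = 0.23089 ≈ 0.2309 bits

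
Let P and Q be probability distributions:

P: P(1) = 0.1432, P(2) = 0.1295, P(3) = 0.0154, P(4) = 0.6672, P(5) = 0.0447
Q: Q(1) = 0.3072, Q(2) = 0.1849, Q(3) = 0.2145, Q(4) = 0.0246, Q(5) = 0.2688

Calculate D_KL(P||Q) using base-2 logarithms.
2.7784 bits

D_KL(P||Q) = Σ P(x) log₂(P(x)/Q(x))

Computing term by term:
  P(1)·log₂(P(1)/Q(1)) = 0.1432·log₂(0.1432/0.3072) = -0.15768
  P(2)·log₂(P(2)/Q(2)) = 0.1295·log₂(0.1295/0.1849) = -0.06654
  P(3)·log₂(P(3)/Q(3)) = 0.0154·log₂(0.0154/0.2145) = -0.05852
  P(4)·log₂(P(4)/Q(4)) = 0.6672·log₂(0.6672/0.0246) = 3.17680
  P(5)·log₂(P(5)/Q(5)) = 0.0447·log₂(0.0447/0.2688) = -0.11569

D_KL(P||Q) = -0.15768 - 0.06654 - 0.05852 + 3.17680 - 0.11569 = 2.77837 ≈ 2.7784 bits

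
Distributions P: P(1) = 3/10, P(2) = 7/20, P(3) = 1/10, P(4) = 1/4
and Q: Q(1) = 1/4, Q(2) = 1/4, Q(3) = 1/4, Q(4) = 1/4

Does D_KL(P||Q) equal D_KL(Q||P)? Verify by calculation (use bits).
D_KL(P||Q) = 0.1166 bits, D_KL(Q||P) = 0.1434 bits. No — D_KL(P||Q) ≠ D_KL(Q||P) for this pair.

D_KL(P||Q) = Σ P(x) log₂(P(x)/Q(x))

Computing term by term:
  P(1)·log₂(P(1)/Q(1)) = (3/10)·log₂((3/10)/(1/4)) = 0.07891
  P(2)·log₂(P(2)/Q(2)) = (7/20)·log₂((7/20)/(1/4)) = 0.16990
  P(3)·log₂(P(3)/Q(3)) = (1/10)·log₂((1/10)/(1/4)) = -0.13219
  P(4)·log₂(P(4)/Q(4)) = (1/4)·log₂((1/4)/(1/4)) = 0.00000

D_KL(P||Q) = 0.07891 + 0.16990 - 0.13219 + 0.00000 = 0.11662 ≈ 0.1166 bits

D_KL(Q||P) = Σ Q(x) log₂(Q(x)/P(x))

Computing term by term:
  Q(1)·log₂(Q(1)/P(1)) = (1/4)·log₂((1/4)/(3/10)) = -0.06576
  Q(2)·log₂(Q(2)/P(2)) = (1/4)·log₂((1/4)/(7/20)) = -0.12136
  Q(3)·log₂(Q(3)/P(3)) = (1/4)·log₂((1/4)/(1/10)) = 0.33048
  Q(4)·log₂(Q(4)/P(4)) = (1/4)·log₂((1/4)/(1/4)) = 0.00000

D_KL(Q||P) = -0.06576 - 0.12136 + 0.33048 + 0.00000 = 0.14336 ≈ 0.1434 bits

These are NOT equal (difference: 0.0268 bits). KL divergence is asymmetric: D_KL(P||Q) ≠ D_KL(Q||P) in general.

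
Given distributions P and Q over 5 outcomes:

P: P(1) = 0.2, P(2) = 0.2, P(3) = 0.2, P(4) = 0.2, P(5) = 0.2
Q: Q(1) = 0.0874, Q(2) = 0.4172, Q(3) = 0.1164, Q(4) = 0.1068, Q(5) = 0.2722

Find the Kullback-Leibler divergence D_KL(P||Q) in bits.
0.2750 bits

D_KL(P||Q) = Σ P(x) log₂(P(x)/Q(x))

Computing term by term:
  P(1)·log₂(P(1)/Q(1)) = 0.2·log₂(0.2/0.0874) = 0.23886
  P(2)·log₂(P(2)/Q(2)) = 0.2·log₂(0.2/0.4172) = -0.21215
  P(3)·log₂(P(3)/Q(3)) = 0.2·log₂(0.2/0.1164) = 0.15618
  P(4)·log₂(P(4)/Q(4)) = 0.2·log₂(0.2/0.1068) = 0.18102
  P(5)·log₂(P(5)/Q(5)) = 0.2·log₂(0.2/0.2722) = -0.08893

D_KL(P||Q) = 0.23886 - 0.21215 + 0.15618 + 0.18102 - 0.08893 = 0.27498 ≈ 0.2750 bits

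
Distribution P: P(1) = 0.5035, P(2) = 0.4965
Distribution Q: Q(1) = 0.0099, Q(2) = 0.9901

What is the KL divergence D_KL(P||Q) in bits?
2.3596 bits

D_KL(P||Q) = Σ P(x) log₂(P(x)/Q(x))

Computing term by term:
  P(1)·log₂(P(1)/Q(1)) = 0.5035·log₂(0.5035/0.0099) = 2.85405
  P(2)·log₂(P(2)/Q(2)) = 0.4965·log₂(0.4965/0.9901) = -0.49441

D_KL(P||Q) = 2.85405 - 0.49441 = 2.35964 ≈ 2.3596 bits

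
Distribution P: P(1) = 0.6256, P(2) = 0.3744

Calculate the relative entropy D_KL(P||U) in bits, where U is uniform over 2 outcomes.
0.0460 bits

U(i) = 1/2 for all i

D_KL(P||U) = Σ P(x) log₂(P(x) / (1/2))
           = Σ P(x) log₂(P(x)) + log₂(2)
           = log₂(2) - H(P)

H(P) = -Σ P(x) log₂(P(x)):
  -P(1)·log₂(P(1)) = -(0.6256)·log₂(0.6256) = 0.42334
  -P(2)·log₂(P(2)) = -(0.3744)·log₂(0.3744) = 0.53065
H(P) = 0.42334 + 0.53065 = 0.95399 bits

log₂(2) = 1.00000 bits

D_KL(P||U) = 1.00000 - 0.95399 = 0.04601 ≈ 0.0460 bits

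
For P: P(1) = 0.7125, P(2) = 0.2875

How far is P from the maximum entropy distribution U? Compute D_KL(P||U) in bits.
0.1345 bits

U(i) = 1/2 for all i

D_KL(P||U) = Σ P(x) log₂(P(x) / (1/2))
           = Σ P(x) log₂(P(x)) + log₂(2)
           = log₂(2) - H(P)

H(P) = -Σ P(x) log₂(P(x)):
  -P(1)·log₂(P(1)) = -(0.7125)·log₂(0.7125) = 0.34844
  -P(2)·log₂(P(2)) = -(0.2875)·log₂(0.2875) = 0.51703
H(P) = 0.34844 + 0.51703 = 0.86547 bits

log₂(2) = 1.00000 bits

D_KL(P||U) = 1.00000 - 0.86547 = 0.13453 ≈ 0.1345 bits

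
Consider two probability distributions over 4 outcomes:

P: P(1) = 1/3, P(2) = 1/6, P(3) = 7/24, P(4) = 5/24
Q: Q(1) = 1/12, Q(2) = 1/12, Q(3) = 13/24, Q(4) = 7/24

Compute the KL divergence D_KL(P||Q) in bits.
0.4717 bits

D_KL(P||Q) = Σ P(x) log₂(P(x)/Q(x))

Computing term by term:
  P(1)·log₂(P(1)/Q(1)) = (1/3)·log₂((1/3)/(1/12)) = 0.66667
  P(2)·log₂(P(2)/Q(2)) = (1/6)·log₂((1/6)/(1/12)) = 0.16667
  P(3)·log₂(P(3)/Q(3)) = (7/24)·log₂((7/24)/(13/24)) = -0.26048
  P(4)·log₂(P(4)/Q(4)) = (5/24)·log₂((5/24)/(7/24)) = -0.10113

D_KL(P||Q) = 0.66667 + 0.16667 - 0.26048 - 0.10113 = 0.47173 ≈ 0.4717 bits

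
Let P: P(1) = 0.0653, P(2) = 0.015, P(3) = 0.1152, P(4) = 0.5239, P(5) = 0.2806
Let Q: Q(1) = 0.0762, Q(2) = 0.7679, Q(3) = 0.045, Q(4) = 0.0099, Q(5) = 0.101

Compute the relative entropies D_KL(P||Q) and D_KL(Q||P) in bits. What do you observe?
D_KL(P||Q) = 3.4699 bits, D_KL(Q||P) = 4.1104 bits. The two directions give different values (D_KL(Q||P) exceeds D_KL(P||Q) by 0.6405 bits): KL divergence is asymmetric.

D_KL(P||Q) = Σ P(x) log₂(P(x)/Q(x))

Computing term by term:
  P(1)·log₂(P(1)/Q(1)) = 0.0653·log₂(0.0653/0.0762) = -0.01454
  P(2)·log₂(P(2)/Q(2)) = 0.015·log₂(0.015/0.7679) = -0.08517
  P(3)·log₂(P(3)/Q(3)) = 0.1152·log₂(0.1152/0.045) = 0.15623
  P(4)·log₂(P(4)/Q(4)) = 0.5239·log₂(0.5239/0.0099) = 2.99970
  P(5)·log₂(P(5)/Q(5)) = 0.2806·log₂(0.2806/0.101) = 0.41365

D_KL(P||Q) = -0.01454 - 0.08517 + 0.15623 + 2.99970 + 0.41365 = 3.46987 ≈ 3.4699 bits

D_KL(Q||P) = Σ Q(x) log₂(Q(x)/P(x))

Computing term by term:
  Q(1)·log₂(Q(1)/P(1)) = 0.0762·log₂(0.0762/0.0653) = 0.01697
  Q(2)·log₂(Q(2)/P(2)) = 0.7679·log₂(0.7679/0.015) = 4.36005
  Q(3)·log₂(Q(3)/P(3)) = 0.045·log₂(0.045/0.1152) = -0.06103
  Q(4)·log₂(Q(4)/P(4)) = 0.0099·log₂(0.0099/0.5239) = -0.05668
  Q(5)·log₂(Q(5)/P(5)) = 0.101·log₂(0.101/0.2806) = -0.14889

D_KL(Q||P) = 0.01697 + 4.36005 - 0.06103 - 0.05668 - 0.14889 = 4.11042 ≈ 4.1104 bits

These are NOT equal (difference: 0.6405 bits). KL divergence is asymmetric: D_KL(P||Q) ≠ D_KL(Q||P) in general.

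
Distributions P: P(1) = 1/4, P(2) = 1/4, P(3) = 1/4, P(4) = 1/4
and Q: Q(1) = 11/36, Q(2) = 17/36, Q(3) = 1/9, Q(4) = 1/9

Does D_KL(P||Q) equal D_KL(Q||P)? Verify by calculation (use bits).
D_KL(P||Q) = 0.2832 bits, D_KL(Q||P) = 0.2618 bits. No — D_KL(P||Q) ≠ D_KL(Q||P) for this pair.

D_KL(P||Q) = Σ P(x) log₂(P(x)/Q(x))

Computing term by term:
  P(1)·log₂(P(1)/Q(1)) = (1/4)·log₂((1/4)/(11/36)) = -0.07238
  P(2)·log₂(P(2)/Q(2)) = (1/4)·log₂((1/4)/(17/36)) = -0.22938
  P(3)·log₂(P(3)/Q(3)) = (1/4)·log₂((1/4)/(1/9)) = 0.29248
  P(4)·log₂(P(4)/Q(4)) = (1/4)·log₂((1/4)/(1/9)) = 0.29248

D_KL(P||Q) = -0.07238 - 0.22938 + 0.29248 + 0.29248 = 0.28320 ≈ 0.2832 bits

D_KL(Q||P) = Σ Q(x) log₂(Q(x)/P(x))

Computing term by term:
  Q(1)·log₂(Q(1)/P(1)) = (11/36)·log₂((11/36)/(1/4)) = 0.08846
  Q(2)·log₂(Q(2)/P(2)) = (17/36)·log₂((17/36)/(1/4)) = 0.43328
  Q(3)·log₂(Q(3)/P(3)) = (1/9)·log₂((1/9)/(1/4)) = -0.12999
  Q(4)·log₂(Q(4)/P(4)) = (1/9)·log₂((1/9)/(1/4)) = -0.12999

D_KL(Q||P) = 0.08846 + 0.43328 - 0.12999 - 0.12999 = 0.26176 ≈ 0.2618 bits

These are NOT equal (difference: 0.0214 bits). KL divergence is asymmetric: D_KL(P||Q) ≠ D_KL(Q||P) in general.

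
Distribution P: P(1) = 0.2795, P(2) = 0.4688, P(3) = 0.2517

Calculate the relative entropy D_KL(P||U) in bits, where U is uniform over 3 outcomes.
0.0576 bits

U(i) = 1/3 for all i

D_KL(P||U) = Σ P(x) log₂(P(x) / (1/3))
           = Σ P(x) log₂(P(x)) + log₂(3)
           = log₂(3) - H(P)

H(P) = -Σ P(x) log₂(P(x)):
  -P(1)·log₂(P(1)) = -(0.2795)·log₂(0.2795) = 0.51402
  -P(2)·log₂(P(2)) = -(0.4688)·log₂(0.4688) = 0.51238
  -P(3)·log₂(P(3)) = -(0.2517)·log₂(0.2517) = 0.50094
H(P) = 0.51402 + 0.51238 + 0.50094 = 1.52734 bits

log₂(3) = 1.58496 bits

D_KL(P||U) = 1.58496 - 1.52734 = 0.05762 ≈ 0.0576 bits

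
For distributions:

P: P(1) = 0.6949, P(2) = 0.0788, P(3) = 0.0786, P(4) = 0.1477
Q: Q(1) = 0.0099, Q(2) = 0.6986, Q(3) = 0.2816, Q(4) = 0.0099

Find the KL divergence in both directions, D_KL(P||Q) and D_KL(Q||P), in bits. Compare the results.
D_KL(P||Q) = 4.4451 bits, D_KL(Q||P) = 2.6185 bits. D_KL(P||Q) is larger than D_KL(Q||P) by 1.8266 bits; the two directions differ.

D_KL(P||Q) = Σ P(x) log₂(P(x)/Q(x))

Computing term by term:
  P(1)·log₂(P(1)/Q(1)) = 0.6949·log₂(0.6949/0.0099) = 4.26198
  P(2)·log₂(P(2)/Q(2)) = 0.0788·log₂(0.0788/0.6986) = -0.24808
  P(3)·log₂(P(3)/Q(3)) = 0.0786·log₂(0.0786/0.2816) = -0.14471
  P(4)·log₂(P(4)/Q(4)) = 0.1477·log₂(0.1477/0.0099) = 0.57590

D_KL(P||Q) = 4.26198 - 0.24808 - 0.14471 + 0.57590 = 4.44509 ≈ 4.4451 bits

D_KL(Q||P) = Σ Q(x) log₂(Q(x)/P(x))

Computing term by term:
  Q(1)·log₂(Q(1)/P(1)) = 0.0099·log₂(0.0099/0.6949) = -0.06072
  Q(2)·log₂(Q(2)/P(2)) = 0.6986·log₂(0.6986/0.0788) = 2.19933
  Q(3)·log₂(Q(3)/P(3)) = 0.2816·log₂(0.2816/0.0786) = 0.51844
  Q(4)·log₂(Q(4)/P(4)) = 0.0099·log₂(0.0099/0.1477) = -0.03860

D_KL(Q||P) = -0.06072 + 2.19933 + 0.51844 - 0.03860 = 2.61845 ≈ 2.6185 bits

These are NOT equal (difference: 1.8266 bits). KL divergence is asymmetric: D_KL(P||Q) ≠ D_KL(Q||P) in general.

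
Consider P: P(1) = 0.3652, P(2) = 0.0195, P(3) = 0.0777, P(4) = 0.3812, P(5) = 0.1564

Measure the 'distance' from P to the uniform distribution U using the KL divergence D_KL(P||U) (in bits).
0.4450 bits

U(i) = 1/5 for all i

D_KL(P||U) = Σ P(x) log₂(P(x) / (1/5))
           = Σ P(x) log₂(P(x)) + log₂(5)
           = log₂(5) - H(P)

H(P) = -Σ P(x) log₂(P(x)):
  -P(1)·log₂(P(1)) = -(0.3652)·log₂(0.3652) = 0.53072
  -P(2)·log₂(P(2)) = -(0.0195)·log₂(0.0195) = 0.11077
  -P(3)·log₂(P(3)) = -(0.0777)·log₂(0.0777) = 0.28640
  -P(4)·log₂(P(4)) = -(0.3812)·log₂(0.3812) = 0.53039
  -P(5)·log₂(P(5)) = -(0.1564)·log₂(0.1564) = 0.41863
H(P) = 0.53072 + 0.11077 + 0.28640 + 0.53039 + 0.41863 = 1.87691 bits

log₂(5) = 2.32193 bits

D_KL(P||U) = 2.32193 - 1.87691 = 0.44502 ≈ 0.4450 bits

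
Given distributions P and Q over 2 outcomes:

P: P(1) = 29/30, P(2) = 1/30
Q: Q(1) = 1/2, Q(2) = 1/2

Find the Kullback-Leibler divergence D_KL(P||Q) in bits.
0.7892 bits

D_KL(P||Q) = Σ P(x) log₂(P(x)/Q(x))

Computing term by term:
  P(1)·log₂(P(1)/Q(1)) = (29/30)·log₂((29/30)/(1/2)) = 0.91939
  P(2)·log₂(P(2)/Q(2)) = (1/30)·log₂((1/30)/(1/2)) = -0.13023

D_KL(P||Q) = 0.91939 - 0.13023 = 0.78916 ≈ 0.7892 bits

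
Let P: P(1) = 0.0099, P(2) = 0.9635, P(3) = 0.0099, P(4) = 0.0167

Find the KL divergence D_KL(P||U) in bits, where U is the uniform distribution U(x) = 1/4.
1.7179 bits

U(i) = 1/4 for all i

D_KL(P||U) = Σ P(x) log₂(P(x) / (1/4))
           = Σ P(x) log₂(P(x)) + log₂(4)
           = log₂(4) - H(P)

H(P) = -Σ P(x) log₂(P(x)):
  -P(1)·log₂(P(1)) = -(0.0099)·log₂(0.0099) = 0.06592
  -P(2)·log₂(P(2)) = -(0.9635)·log₂(0.9635) = 0.05169
  -P(3)·log₂(P(3)) = -(0.0099)·log₂(0.0099) = 0.06592
  -P(4)·log₂(P(4)) = -(0.0167)·log₂(0.0167) = 0.09860
H(P) = 0.06592 + 0.05169 + 0.06592 + 0.09860 = 0.28213 bits

log₂(4) = 2.00000 bits

D_KL(P||U) = 2.00000 - 0.28213 = 1.71787 ≈ 1.7179 bits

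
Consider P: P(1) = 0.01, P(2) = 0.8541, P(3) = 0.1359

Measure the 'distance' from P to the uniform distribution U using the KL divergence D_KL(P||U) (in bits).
0.9329 bits

U(i) = 1/3 for all i

D_KL(P||U) = Σ P(x) log₂(P(x) / (1/3))
           = Σ P(x) log₂(P(x)) + log₂(3)
           = log₂(3) - H(P)

H(P) = -Σ P(x) log₂(P(x)):
  -P(1)·log₂(P(1)) = -(0.01)·log₂(0.01) = 0.06644
  -P(2)·log₂(P(2)) = -(0.8541)·log₂(0.8541) = 0.19433
  -P(3)·log₂(P(3)) = -(0.1359)·log₂(0.1359) = 0.39131
H(P) = 0.06644 + 0.19433 + 0.39131 = 0.65208 bits

log₂(3) = 1.58496 bits

D_KL(P||U) = 1.58496 - 0.65208 = 0.93288 ≈ 0.9329 bits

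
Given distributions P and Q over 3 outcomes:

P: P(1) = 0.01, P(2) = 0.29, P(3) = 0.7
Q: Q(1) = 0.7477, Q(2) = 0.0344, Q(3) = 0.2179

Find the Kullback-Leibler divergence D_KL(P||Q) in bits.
2.0083 bits

D_KL(P||Q) = Σ P(x) log₂(P(x)/Q(x))

Computing term by term:
  P(1)·log₂(P(1)/Q(1)) = 0.01·log₂(0.01/0.7477) = -0.06224
  P(2)·log₂(P(2)/Q(2)) = 0.29·log₂(0.29/0.0344) = 0.89192
  P(3)·log₂(P(3)/Q(3)) = 0.7·log₂(0.7/0.2179) = 1.17858

D_KL(P||Q) = -0.06224 + 0.89192 + 1.17858 = 2.00826 ≈ 2.0083 bits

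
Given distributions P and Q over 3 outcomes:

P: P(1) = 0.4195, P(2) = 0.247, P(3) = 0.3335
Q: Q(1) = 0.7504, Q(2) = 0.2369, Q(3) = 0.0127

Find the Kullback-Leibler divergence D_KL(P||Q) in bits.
1.2353 bits

D_KL(P||Q) = Σ P(x) log₂(P(x)/Q(x))

Computing term by term:
  P(1)·log₂(P(1)/Q(1)) = 0.4195·log₂(0.4195/0.7504) = -0.35196
  P(2)·log₂(P(2)/Q(2)) = 0.247·log₂(0.247/0.2369) = 0.01488
  P(3)·log₂(P(3)/Q(3)) = 0.3335·log₂(0.3335/0.0127) = 1.57238

D_KL(P||Q) = -0.35196 + 0.01488 + 1.57238 = 1.23530 ≈ 1.2353 bits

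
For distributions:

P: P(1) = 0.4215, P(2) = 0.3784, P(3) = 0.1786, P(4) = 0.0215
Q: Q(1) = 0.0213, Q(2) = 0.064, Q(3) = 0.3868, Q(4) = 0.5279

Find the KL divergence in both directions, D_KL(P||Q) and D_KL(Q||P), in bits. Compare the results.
D_KL(P||Q) = 2.4870 bits, D_KL(Q||P) = 2.6132 bits. D_KL(Q||P) is larger than D_KL(P||Q) by 0.1262 bits; the two directions differ.

D_KL(P||Q) = Σ P(x) log₂(P(x)/Q(x))

Computing term by term:
  P(1)·log₂(P(1)/Q(1)) = 0.4215·log₂(0.4215/0.0213) = 1.81523
  P(2)·log₂(P(2)/Q(2)) = 0.3784·log₂(0.3784/0.064) = 0.97013
  P(3)·log₂(P(3)/Q(3)) = 0.1786·log₂(0.1786/0.3868) = -0.19911
  P(4)·log₂(P(4)/Q(4)) = 0.0215·log₂(0.0215/0.5279) = -0.09928

D_KL(P||Q) = 1.81523 + 0.97013 - 0.19911 - 0.09928 = 2.48697 ≈ 2.4870 bits

D_KL(Q||P) = Σ Q(x) log₂(Q(x)/P(x))

Computing term by term:
  Q(1)·log₂(Q(1)/P(1)) = 0.0213·log₂(0.0213/0.4215) = -0.09173
  Q(2)·log₂(Q(2)/P(2)) = 0.064·log₂(0.064/0.3784) = -0.16408
  Q(3)·log₂(Q(3)/P(3)) = 0.3868·log₂(0.3868/0.1786) = 0.43123
  Q(4)·log₂(Q(4)/P(4)) = 0.5279·log₂(0.5279/0.0215) = 2.43777

D_KL(Q||P) = -0.09173 - 0.16408 + 0.43123 + 2.43777 = 2.61319 ≈ 2.6132 bits

These are NOT equal (difference: 0.1262 bits). KL divergence is asymmetric: D_KL(P||Q) ≠ D_KL(Q||P) in general.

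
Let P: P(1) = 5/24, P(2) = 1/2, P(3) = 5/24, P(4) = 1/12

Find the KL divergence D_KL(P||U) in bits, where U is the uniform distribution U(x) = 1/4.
0.2583 bits

U(i) = 1/4 for all i

D_KL(P||U) = Σ P(x) log₂(P(x) / (1/4))
           = Σ P(x) log₂(P(x)) + log₂(4)
           = log₂(4) - H(P)

H(P) = -Σ P(x) log₂(P(x)):
  -P(1)·log₂(P(1)) = -(5/24)·log₂(5/24) = 0.47147
  -P(2)·log₂(P(2)) = -(1/2)·log₂(1/2) = 0.50000
  -P(3)·log₂(P(3)) = -(5/24)·log₂(5/24) = 0.47147
  -P(4)·log₂(P(4)) = -(1/12)·log₂(1/12) = 0.29875
H(P) = 0.47147 + 0.50000 + 0.47147 + 0.29875 = 1.74169 bits

log₂(4) = 2.00000 bits

D_KL(P||U) = 2.00000 - 1.74169 = 0.25831 ≈ 0.2583 bits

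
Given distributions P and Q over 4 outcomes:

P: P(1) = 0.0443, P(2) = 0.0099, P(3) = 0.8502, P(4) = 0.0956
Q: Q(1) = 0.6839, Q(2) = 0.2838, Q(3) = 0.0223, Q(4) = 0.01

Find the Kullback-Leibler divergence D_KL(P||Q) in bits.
4.5544 bits

D_KL(P||Q) = Σ P(x) log₂(P(x)/Q(x))

Computing term by term:
  P(1)·log₂(P(1)/Q(1)) = 0.0443·log₂(0.0443/0.6839) = -0.17491
  P(2)·log₂(P(2)/Q(2)) = 0.0099·log₂(0.0099/0.2838) = -0.04793
  P(3)·log₂(P(3)/Q(3)) = 0.8502·log₂(0.8502/0.0223) = 4.46583
  P(4)·log₂(P(4)/Q(4)) = 0.0956·log₂(0.0956/0.01) = 0.31137

D_KL(P||Q) = -0.17491 - 0.04793 + 4.46583 + 0.31137 = 4.55436 ≈ 4.5544 bits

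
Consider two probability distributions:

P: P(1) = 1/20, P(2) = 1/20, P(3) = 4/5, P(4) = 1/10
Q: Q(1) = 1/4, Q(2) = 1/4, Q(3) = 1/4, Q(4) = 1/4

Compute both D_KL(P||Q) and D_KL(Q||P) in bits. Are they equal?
D_KL(P||Q) = 0.9781 bits, D_KL(Q||P) = 1.0719 bits. No, they are not equal.

D_KL(P||Q) = Σ P(x) log₂(P(x)/Q(x))

Computing term by term:
  P(1)·log₂(P(1)/Q(1)) = (1/20)·log₂((1/20)/(1/4)) = -0.11610
  P(2)·log₂(P(2)/Q(2)) = (1/20)·log₂((1/20)/(1/4)) = -0.11610
  P(3)·log₂(P(3)/Q(3)) = (4/5)·log₂((4/5)/(1/4)) = 1.34246
  P(4)·log₂(P(4)/Q(4)) = (1/10)·log₂((1/10)/(1/4)) = -0.13219

D_KL(P||Q) = -0.11610 - 0.11610 + 1.34246 - 0.13219 = 0.97807 ≈ 0.9781 bits

D_KL(Q||P) = Σ Q(x) log₂(Q(x)/P(x))

Computing term by term:
  Q(1)·log₂(Q(1)/P(1)) = (1/4)·log₂((1/4)/(1/20)) = 0.58048
  Q(2)·log₂(Q(2)/P(2)) = (1/4)·log₂((1/4)/(1/20)) = 0.58048
  Q(3)·log₂(Q(3)/P(3)) = (1/4)·log₂((1/4)/(4/5)) = -0.41952
  Q(4)·log₂(Q(4)/P(4)) = (1/4)·log₂((1/4)/(1/10)) = 0.33048

D_KL(Q||P) = 0.58048 + 0.58048 - 0.41952 + 0.33048 = 1.07192 ≈ 1.0719 bits

These are NOT equal (difference: 0.0938 bits). KL divergence is asymmetric: D_KL(P||Q) ≠ D_KL(Q||P) in general.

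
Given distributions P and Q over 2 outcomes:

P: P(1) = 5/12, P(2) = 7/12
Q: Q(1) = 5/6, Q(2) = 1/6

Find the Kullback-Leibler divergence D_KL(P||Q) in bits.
0.6376 bits

D_KL(P||Q) = Σ P(x) log₂(P(x)/Q(x))

Computing term by term:
  P(1)·log₂(P(1)/Q(1)) = (5/12)·log₂((5/12)/(5/6)) = -0.41667
  P(2)·log₂(P(2)/Q(2)) = (7/12)·log₂((7/12)/(1/6)) = 1.05429

D_KL(P||Q) = -0.41667 + 1.05429 = 0.63762 ≈ 0.6376 bits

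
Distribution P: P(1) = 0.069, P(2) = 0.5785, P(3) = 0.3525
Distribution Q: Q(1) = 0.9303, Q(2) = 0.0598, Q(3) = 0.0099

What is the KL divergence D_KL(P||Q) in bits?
3.4519 bits

D_KL(P||Q) = Σ P(x) log₂(P(x)/Q(x))

Computing term by term:
  P(1)·log₂(P(1)/Q(1)) = 0.069·log₂(0.069/0.9303) = -0.25896
  P(2)·log₂(P(2)/Q(2)) = 0.5785·log₂(0.5785/0.0598) = 1.89407
  P(3)·log₂(P(3)/Q(3)) = 0.3525·log₂(0.3525/0.0099) = 1.81680

D_KL(P||Q) = -0.25896 + 1.89407 + 1.81680 = 3.45191 ≈ 3.4519 bits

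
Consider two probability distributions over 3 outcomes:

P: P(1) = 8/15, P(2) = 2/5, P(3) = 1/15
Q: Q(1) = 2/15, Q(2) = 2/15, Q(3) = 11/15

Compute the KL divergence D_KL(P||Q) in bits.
1.4700 bits

D_KL(P||Q) = Σ P(x) log₂(P(x)/Q(x))

Computing term by term:
  P(1)·log₂(P(1)/Q(1)) = (8/15)·log₂((8/15)/(2/15)) = 1.06667
  P(2)·log₂(P(2)/Q(2)) = (2/5)·log₂((2/5)/(2/15)) = 0.63399
  P(3)·log₂(P(3)/Q(3)) = (1/15)·log₂((1/15)/(11/15)) = -0.23063

D_KL(P||Q) = 1.06667 + 0.63399 - 0.23063 = 1.47003 ≈ 1.4700 bits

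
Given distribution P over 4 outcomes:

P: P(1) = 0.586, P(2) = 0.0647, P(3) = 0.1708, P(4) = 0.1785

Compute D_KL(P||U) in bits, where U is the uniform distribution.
0.4134 bits

U(i) = 1/4 for all i

D_KL(P||U) = Σ P(x) log₂(P(x) / (1/4))
           = Σ P(x) log₂(P(x)) + log₂(4)
           = log₂(4) - H(P)

H(P) = -Σ P(x) log₂(P(x)):
  -P(1)·log₂(P(1)) = -(0.586)·log₂(0.586) = 0.45182
  -P(2)·log₂(P(2)) = -(0.0647)·log₂(0.0647) = 0.25557
  -P(3)·log₂(P(3)) = -(0.1708)·log₂(0.1708) = 0.43548
  -P(4)·log₂(P(4)) = -(0.1785)·log₂(0.1785) = 0.44375
H(P) = 0.45182 + 0.25557 + 0.43548 + 0.44375 = 1.58662 bits

log₂(4) = 2.00000 bits

D_KL(P||U) = 2.00000 - 1.58662 = 0.41338 ≈ 0.4134 bits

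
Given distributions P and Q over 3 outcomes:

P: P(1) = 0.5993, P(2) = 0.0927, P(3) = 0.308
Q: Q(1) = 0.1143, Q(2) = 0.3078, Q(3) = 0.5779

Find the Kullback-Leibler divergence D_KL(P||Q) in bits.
0.9925 bits

D_KL(P||Q) = Σ P(x) log₂(P(x)/Q(x))

Computing term by term:
  P(1)·log₂(P(1)/Q(1)) = 0.5993·log₂(0.5993/0.1143) = 1.43260
  P(2)·log₂(P(2)/Q(2)) = 0.0927·log₂(0.0927/0.3078) = -0.16050
  P(3)·log₂(P(3)/Q(3)) = 0.308·log₂(0.308/0.5779) = -0.27963

D_KL(P||Q) = 1.43260 - 0.16050 - 0.27963 = 0.99247 ≈ 0.9925 bits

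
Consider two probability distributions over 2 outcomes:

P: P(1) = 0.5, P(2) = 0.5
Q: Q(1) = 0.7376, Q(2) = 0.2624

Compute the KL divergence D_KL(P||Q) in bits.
0.1846 bits

D_KL(P||Q) = Σ P(x) log₂(P(x)/Q(x))

Computing term by term:
  P(1)·log₂(P(1)/Q(1)) = 0.5·log₂(0.5/0.7376) = -0.28046
  P(2)·log₂(P(2)/Q(2)) = 0.5·log₂(0.5/0.2624) = 0.46508

D_KL(P||Q) = -0.28046 + 0.46508 = 0.18462 ≈ 0.1846 bits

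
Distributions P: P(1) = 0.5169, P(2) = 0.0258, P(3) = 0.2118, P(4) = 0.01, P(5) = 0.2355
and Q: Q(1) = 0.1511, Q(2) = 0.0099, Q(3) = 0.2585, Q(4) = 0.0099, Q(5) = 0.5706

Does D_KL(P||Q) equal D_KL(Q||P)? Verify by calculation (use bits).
D_KL(P||Q) = 0.5914 bits, D_KL(Q||P) = 0.5209 bits. No — D_KL(P||Q) ≠ D_KL(Q||P) for this pair.

D_KL(P||Q) = Σ P(x) log₂(P(x)/Q(x))

Computing term by term:
  P(1)·log₂(P(1)/Q(1)) = 0.5169·log₂(0.5169/0.1511) = 0.91718
  P(2)·log₂(P(2)/Q(2)) = 0.0258·log₂(0.0258/0.0099) = 0.03565
  P(3)·log₂(P(3)/Q(3)) = 0.2118·log₂(0.2118/0.2585) = -0.06088
  P(4)·log₂(P(4)/Q(4)) = 0.01·log₂(0.01/0.0099) = 0.00014
  P(5)·log₂(P(5)/Q(5)) = 0.2355·log₂(0.2355/0.5706) = -0.30068

D_KL(P||Q) = 0.91718 + 0.03565 - 0.06088 + 0.00014 - 0.30068 = 0.59141 ≈ 0.5914 bits

D_KL(Q||P) = Σ Q(x) log₂(Q(x)/P(x))

Computing term by term:
  Q(1)·log₂(Q(1)/P(1)) = 0.1511·log₂(0.1511/0.5169) = -0.26811
  Q(2)·log₂(Q(2)/P(2)) = 0.0099·log₂(0.0099/0.0258) = -0.01368
  Q(3)·log₂(Q(3)/P(3)) = 0.2585·log₂(0.2585/0.2118) = 0.07431
  Q(4)·log₂(Q(4)/P(4)) = 0.0099·log₂(0.0099/0.01) = -0.00014
  Q(5)·log₂(Q(5)/P(5)) = 0.5706·log₂(0.5706/0.2355) = 0.72852

D_KL(Q||P) = -0.26811 - 0.01368 + 0.07431 - 0.00014 + 0.72852 = 0.52090 ≈ 0.5209 bits

These are NOT equal (difference: 0.0705 bits). KL divergence is asymmetric: D_KL(P||Q) ≠ D_KL(Q||P) in general.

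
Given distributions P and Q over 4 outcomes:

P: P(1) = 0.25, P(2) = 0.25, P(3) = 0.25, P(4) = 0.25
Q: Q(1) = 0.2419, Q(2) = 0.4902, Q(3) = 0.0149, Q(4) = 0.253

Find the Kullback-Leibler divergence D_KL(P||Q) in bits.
0.7819 bits

D_KL(P||Q) = Σ P(x) log₂(P(x)/Q(x))

Computing term by term:
  P(1)·log₂(P(1)/Q(1)) = 0.25·log₂(0.25/0.2419) = 0.01188
  P(2)·log₂(P(2)/Q(2)) = 0.25·log₂(0.25/0.4902) = -0.24286
  P(3)·log₂(P(3)/Q(3)) = 0.25·log₂(0.25/0.0149) = 1.01714
  P(4)·log₂(P(4)/Q(4)) = 0.25·log₂(0.25/0.253) = -0.00430

D_KL(P||Q) = 0.01188 - 0.24286 + 1.01714 - 0.00430 = 0.78186 ≈ 0.7819 bits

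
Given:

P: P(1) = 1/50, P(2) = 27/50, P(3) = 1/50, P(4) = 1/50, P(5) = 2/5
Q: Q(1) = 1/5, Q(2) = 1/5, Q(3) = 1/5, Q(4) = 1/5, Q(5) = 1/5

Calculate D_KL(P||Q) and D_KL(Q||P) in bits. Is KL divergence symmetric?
D_KL(P||Q) = 0.9745 bits, D_KL(Q||P) = 1.5066 bits. No, KL divergence is not symmetric.

D_KL(P||Q) = Σ P(x) log₂(P(x)/Q(x))

Computing term by term:
  P(1)·log₂(P(1)/Q(1)) = (1/50)·log₂((1/50)/(1/5)) = -0.06644
  P(2)·log₂(P(2)/Q(2)) = (27/50)·log₂((27/50)/(1/5)) = 0.77380
  P(3)·log₂(P(3)/Q(3)) = (1/50)·log₂((1/50)/(1/5)) = -0.06644
  P(4)·log₂(P(4)/Q(4)) = (1/50)·log₂((1/50)/(1/5)) = -0.06644
  P(5)·log₂(P(5)/Q(5)) = (2/5)·log₂((2/5)/(1/5)) = 0.40000

D_KL(P||Q) = -0.06644 + 0.77380 - 0.06644 - 0.06644 + 0.40000 = 0.97448 ≈ 0.9745 bits

D_KL(Q||P) = Σ Q(x) log₂(Q(x)/P(x))

Computing term by term:
  Q(1)·log₂(Q(1)/P(1)) = (1/5)·log₂((1/5)/(1/50)) = 0.66439
  Q(2)·log₂(Q(2)/P(2)) = (1/5)·log₂((1/5)/(27/50)) = -0.28659
  Q(3)·log₂(Q(3)/P(3)) = (1/5)·log₂((1/5)/(1/50)) = 0.66439
  Q(4)·log₂(Q(4)/P(4)) = (1/5)·log₂((1/5)/(1/50)) = 0.66439
  Q(5)·log₂(Q(5)/P(5)) = (1/5)·log₂((1/5)/(2/5)) = -0.20000

D_KL(Q||P) = 0.66439 - 0.28659 + 0.66439 + 0.66439 - 0.20000 = 1.50658 ≈ 1.5066 bits

These are NOT equal (difference: 0.5321 bits). KL divergence is asymmetric: D_KL(P||Q) ≠ D_KL(Q||P) in general.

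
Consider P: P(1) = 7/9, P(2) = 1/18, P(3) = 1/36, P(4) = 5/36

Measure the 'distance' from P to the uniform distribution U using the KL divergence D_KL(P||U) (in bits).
0.9472 bits

U(i) = 1/4 for all i

D_KL(P||U) = Σ P(x) log₂(P(x) / (1/4))
           = Σ P(x) log₂(P(x)) + log₂(4)
           = log₂(4) - H(P)

H(P) = -Σ P(x) log₂(P(x)):
  -P(1)·log₂(P(1)) = -(7/9)·log₂(7/9) = 0.28200
  -P(2)·log₂(P(2)) = -(1/18)·log₂(1/18) = 0.23166
  -P(3)·log₂(P(3)) = -(1/36)·log₂(1/36) = 0.14361
  -P(4)·log₂(P(4)) = -(5/36)·log₂(5/36) = 0.39556
H(P) = 0.28200 + 0.23166 + 0.14361 + 0.39556 = 1.05283 bits

log₂(4) = 2.00000 bits

D_KL(P||U) = 2.00000 - 1.05283 = 0.94717 ≈ 0.9472 bits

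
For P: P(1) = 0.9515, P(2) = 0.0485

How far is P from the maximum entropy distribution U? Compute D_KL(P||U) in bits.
0.7200 bits

U(i) = 1/2 for all i

D_KL(P||U) = Σ P(x) log₂(P(x) / (1/2))
           = Σ P(x) log₂(P(x)) + log₂(2)
           = log₂(2) - H(P)

H(P) = -Σ P(x) log₂(P(x)):
  -P(1)·log₂(P(1)) = -(0.9515)·log₂(0.9515) = 0.06825
  -P(2)·log₂(P(2)) = -(0.0485)·log₂(0.0485) = 0.21174
H(P) = 0.06825 + 0.21174 = 0.27999 bits

log₂(2) = 1.00000 bits

D_KL(P||U) = 1.00000 - 0.27999 = 0.72001 ≈ 0.7200 bits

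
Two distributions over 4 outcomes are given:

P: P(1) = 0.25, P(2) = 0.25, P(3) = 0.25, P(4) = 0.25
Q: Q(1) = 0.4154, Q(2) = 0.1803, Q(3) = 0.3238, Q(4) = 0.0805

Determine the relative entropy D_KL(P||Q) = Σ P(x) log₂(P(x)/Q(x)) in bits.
0.2502 bits

D_KL(P||Q) = Σ P(x) log₂(P(x)/Q(x))

Computing term by term:
  P(1)·log₂(P(1)/Q(1)) = 0.25·log₂(0.25/0.4154) = -0.18314
  P(2)·log₂(P(2)/Q(2)) = 0.25·log₂(0.25/0.1803) = 0.11788
  P(3)·log₂(P(3)/Q(3)) = 0.25·log₂(0.25/0.3238) = -0.09329
  P(4)·log₂(P(4)/Q(4)) = 0.25·log₂(0.25/0.0805) = 0.40872

D_KL(P||Q) = -0.18314 + 0.11788 - 0.09329 + 0.40872 = 0.25017 ≈ 0.2502 bits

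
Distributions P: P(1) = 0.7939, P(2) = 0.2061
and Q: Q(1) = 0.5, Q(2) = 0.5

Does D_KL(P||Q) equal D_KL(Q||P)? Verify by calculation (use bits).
D_KL(P||Q) = 0.2660 bits, D_KL(Q||P) = 0.3058 bits. No — D_KL(P||Q) ≠ D_KL(Q||P) for this pair.

D_KL(P||Q) = Σ P(x) log₂(P(x)/Q(x))

Computing term by term:
  P(1)·log₂(P(1)/Q(1)) = 0.7939·log₂(0.7939/0.5) = 0.52955
  P(2)·log₂(P(2)/Q(2)) = 0.2061·log₂(0.2061/0.5) = -0.26352

D_KL(P||Q) = 0.52955 - 0.26352 = 0.26603 ≈ 0.2660 bits

D_KL(Q||P) = Σ Q(x) log₂(Q(x)/P(x))

Computing term by term:
  Q(1)·log₂(Q(1)/P(1)) = 0.5·log₂(0.5/0.7939) = -0.33351
  Q(2)·log₂(Q(2)/P(2)) = 0.5·log₂(0.5/0.2061) = 0.63929

D_KL(Q||P) = -0.33351 + 0.63929 = 0.30578 ≈ 0.3058 bits

These are NOT equal (difference: 0.0398 bits). KL divergence is asymmetric: D_KL(P||Q) ≠ D_KL(Q||P) in general.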